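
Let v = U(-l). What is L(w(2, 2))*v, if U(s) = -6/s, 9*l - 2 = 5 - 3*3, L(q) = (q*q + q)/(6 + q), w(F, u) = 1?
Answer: -54/7 ≈ -7.7143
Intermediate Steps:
L(q) = (q + q**2)/(6 + q) (L(q) = (q**2 + q)/(6 + q) = (q + q**2)/(6 + q))
l = -2/9 (l = 2/9 + (5 - 3*3)/9 = 2/9 + (5 - 9)/9 = 2/9 + (1/9)*(-4) = 2/9 - 4/9 = -2/9 ≈ -0.22222)
v = -27 (v = -6/((-1*(-2/9))) = -6/2/9 = -6*9/2 = -27)
L(w(2, 2))*v = (1*(1 + 1)/(6 + 1))*(-27) = (1*2/7)*(-27) = (1*(1/7)*2)*(-27) = (2/7)*(-27) = -54/7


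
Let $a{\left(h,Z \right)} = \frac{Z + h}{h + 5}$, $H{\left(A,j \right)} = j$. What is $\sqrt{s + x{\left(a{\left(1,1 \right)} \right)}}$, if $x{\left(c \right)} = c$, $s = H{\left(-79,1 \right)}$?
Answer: $\frac{2 \sqrt{3}}{3} \approx 1.1547$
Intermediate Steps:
$a{\left(h,Z \right)} = \frac{Z + h}{5 + h}$
$s = 1$
$\sqrt{s + x{\left(a{\left(1,1 \right)} \right)}} = \sqrt{1 + \frac{1 + 1}{5 + 1}} = \sqrt{1 + \frac{1}{6} \cdot 2} = \sqrt{1 + \frac{1}{3}} = \sqrt{\frac{4}{3}} = \frac{2 \sqrt{3}}{3}$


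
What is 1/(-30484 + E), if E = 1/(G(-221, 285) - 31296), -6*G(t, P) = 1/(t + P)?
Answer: -12017665/366346500244 ≈ -3.2804e-5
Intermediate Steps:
G(t, P) = -1/(6*(P + t)) (G(t, P) = -1/(6*(t + P)) = -1/(6*(P + t)))
E = -384/12017665 (E = 1/(-1/(6*285 + 6*(-221)) - 31296) = 1/(-1/(1710 - 1326) - 31296) = 1/(-1/384 - 31296) = 1/(-12017665/384) = -384/12017665 ≈ -3.1953e-5)
1/(-30484 + E) = 1/(-30484 - 384/12017665) = 1/(-366346500244/12017665) = -12017665/366346500244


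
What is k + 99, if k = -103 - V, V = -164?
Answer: 160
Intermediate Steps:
k = 61 (k = -103 - 1*(-164) = -103 + 164 = 61)
k + 99 = 61 + 99 = 160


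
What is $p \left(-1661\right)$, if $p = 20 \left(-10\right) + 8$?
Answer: $318912$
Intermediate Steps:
$p = -192$ ($p = -200 + 8 = -192$)
$p \left(-1661\right) = \left(-192\right) \left(-1661\right) = 318912$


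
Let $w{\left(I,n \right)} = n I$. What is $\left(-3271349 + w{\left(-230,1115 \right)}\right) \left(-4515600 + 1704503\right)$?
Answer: $9916985185503$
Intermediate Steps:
$w{\left(I,n \right)} = I n$
$\left(-3271349 + w{\left(-230,1115 \right)}\right) \left(-4515600 + 1704503\right) = \left(-3271349 - 256450\right) \left(-4515600 + 1704503\right) = \left(-3271349 - 256450\right) \left(-2811097\right) = \left(-3527799\right) \left(-2811097\right) = 9916985185503$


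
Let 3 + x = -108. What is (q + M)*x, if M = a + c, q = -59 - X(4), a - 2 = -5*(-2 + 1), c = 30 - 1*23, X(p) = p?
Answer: 5439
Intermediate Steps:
x = -111 (x = -3 - 108 = -111)
c = 7 (c = 30 - 23 = 7)
a = 7 (a = 2 - 5*(-2 + 1) = 2 - 5*(-1) = 2 + 5 = 7)
q = -63 (q = -59 - 1*4 = -59 - 4 = -63)
M = 14 (M = 7 + 7 = 14)
(q + M)*x = (-63 + 14)*(-111) = -49*(-111) = 5439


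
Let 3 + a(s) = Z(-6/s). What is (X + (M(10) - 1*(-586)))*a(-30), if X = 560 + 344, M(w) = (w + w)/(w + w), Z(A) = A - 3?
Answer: -43239/5 ≈ -8647.8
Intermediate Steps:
Z(A) = -3 + A
a(s) = -6 - 6/s (a(s) = -3 + (-3 - 6/s) = -6 - 6/s)
M(w) = 1 (M(w) = (2*w)/((2*w)) = (2*w)*(1/(2*w)) = 1)
X = 904
(X + (M(10) - 1*(-586)))*a(-30) = (904 + (1 - 1*(-586)))*(-6 - 6/(-30)) = (904 + (1 + 586))*(-6 - 6*(-1/30)) = (904 + 587)*(-6 + ⅕) = 1491*(-29/5) = -43239/5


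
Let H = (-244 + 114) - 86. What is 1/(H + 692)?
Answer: 1/476 ≈ 0.0021008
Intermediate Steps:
H = -216 (H = -130 - 86 = -216)
1/(H + 692) = 1/(-216 + 692) = 1/476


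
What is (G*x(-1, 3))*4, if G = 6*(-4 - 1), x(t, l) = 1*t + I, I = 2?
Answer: -120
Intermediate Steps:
x(t, l) = 2 + t (x(t, l) = 1*t + 2 = t + 2 = 2 + t)
G = -30 (G = 6*(-5) = -30)
(G*x(-1, 3))*4 = -30*(2 - 1)*4 = -30*1*4 = -30*4 = -120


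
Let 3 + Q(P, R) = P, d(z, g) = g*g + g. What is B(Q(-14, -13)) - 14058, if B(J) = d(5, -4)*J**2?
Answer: -10590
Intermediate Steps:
d(z, g) = g + g**2 (d(z, g) = g**2 + g = g + g**2)
Q(P, R) = -3 + P
B(J) = 12*J**2 (B(J) = (-4*(1 - 4))*J**2 = (-4*(-3))*J**2 = 12*J**2)
B(Q(-14, -13)) - 14058 = 12*(-3 - 14)**2 - 14058 = 12*(-17)**2 - 14058 = 12*289 - 14058 = 3468 - 14058 = -10590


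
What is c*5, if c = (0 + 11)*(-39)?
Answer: -2145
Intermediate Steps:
c = -429 (c = 11*(-39) = -429)
c*5 = -429*5 = -2145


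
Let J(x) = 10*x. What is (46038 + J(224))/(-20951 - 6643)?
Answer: -24139/13797 ≈ -1.7496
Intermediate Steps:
(46038 + J(224))/(-20951 - 6643) = (46038 + 10*224)/(-20951 - 6643) = (46038 + 2240)/(-27594) = 48278*(-1/27594) = -24139/13797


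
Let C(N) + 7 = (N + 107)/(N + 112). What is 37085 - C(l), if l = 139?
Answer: 9309846/251 ≈ 37091.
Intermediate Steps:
C(N) = -7 + (107 + N)/(112 + N) (C(N) = -7 + (N + 107)/(N + 112) = -7 + (107 + N)/(112 + N))
37085 - C(l) = 37085 - (-677 - 6*139)/(112 + 139) = 37085 - (-677 - 834)/251 = 37085 - (-1511)/251 = 37085 - 1*(-1511/251) = 37085 + 1511/251 = 9309846/251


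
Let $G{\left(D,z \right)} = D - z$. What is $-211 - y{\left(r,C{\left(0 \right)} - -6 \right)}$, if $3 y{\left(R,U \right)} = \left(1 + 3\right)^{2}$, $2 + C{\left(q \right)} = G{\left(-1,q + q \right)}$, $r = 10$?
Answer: $- \frac{649}{3} \approx -216.33$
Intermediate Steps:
$C{\left(q \right)} = -3 - 2 q$ ($C{\left(q \right)} = -2 - \left(1 + 2 q\right) = -3 - 2 q$)
$y{\left(R,U \right)} = \frac{16}{3}$ ($y{\left(R,U \right)} = \frac{\left(1 + 3\right)^{2}}{3} = \frac{4^{2}}{3} = \frac{1}{3} \cdot 16 = \frac{16}{3}$)
$-211 - y{\left(r,C{\left(0 \right)} - -6 \right)} = -211 - \frac{16}{3} = - \frac{649}{3}$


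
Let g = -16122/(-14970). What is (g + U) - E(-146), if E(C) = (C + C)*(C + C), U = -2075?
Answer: -217908118/2495 ≈ -87338.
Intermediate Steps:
E(C) = 4*C² (E(C) = (2*C)*(2*C) = 4*C²)
g = 2687/2495 (g = -16122*(-1/14970) = 2687/2495 ≈ 1.0770)
(g + U) - E(-146) = (2687/2495 - 2075) - 4*(-146)² = -5174438/2495 - 4*21316 = -5174438/2495 - 1*85264 = -5174438/2495 - 85264 = -217908118/2495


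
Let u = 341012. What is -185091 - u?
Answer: -526103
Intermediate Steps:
-185091 - u = -185091 - 1*341012 = -185091 - 341012 = -526103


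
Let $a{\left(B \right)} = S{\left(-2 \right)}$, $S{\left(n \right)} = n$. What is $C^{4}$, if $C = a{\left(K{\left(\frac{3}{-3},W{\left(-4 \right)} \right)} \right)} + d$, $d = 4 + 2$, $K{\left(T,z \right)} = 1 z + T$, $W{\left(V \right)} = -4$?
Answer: $256$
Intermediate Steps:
$K{\left(T,z \right)} = T + z$ ($K{\left(T,z \right)} = z + T = T + z$)
$a{\left(B \right)} = -2$
$d = 6$
$C = 4$ ($C = -2 + 6 = 4$)
$C^{4} = 4^{4} = 256$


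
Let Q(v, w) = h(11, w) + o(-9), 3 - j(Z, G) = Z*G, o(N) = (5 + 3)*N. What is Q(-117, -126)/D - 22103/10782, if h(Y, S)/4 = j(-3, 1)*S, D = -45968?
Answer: -30707801/15488343 ≈ -1.9826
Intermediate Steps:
o(N) = 8*N
j(Z, G) = 3 - G*Z (j(Z, G) = 3 - Z*G = 3 - G*Z)
h(Y, S) = 24*S (h(Y, S) = 4*((3 - 1*1*(-3))*S) = 4*((3 + 3)*S) = 4*(6*S) = 24*S)
Q(v, w) = -72 + 24*w (Q(v, w) = 24*w + 8*(-9) = 24*w - 72 = -72 + 24*w)
Q(-117, -126)/D - 22103/10782 = (-72 + 24*(-126))/(-45968) - 22103/10782 = (-72 - 3024)*(-1/45968) - 22103*1/10782 = -3096*(-1/45968) - 22103/10782 = 387/5746 - 22103/10782 = -30707801/15488343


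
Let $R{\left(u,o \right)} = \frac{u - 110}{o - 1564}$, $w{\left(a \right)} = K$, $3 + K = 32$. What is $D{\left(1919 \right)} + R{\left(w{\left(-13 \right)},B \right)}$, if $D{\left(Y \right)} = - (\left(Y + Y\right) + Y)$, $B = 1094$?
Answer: $- \frac{2705709}{470} \approx -5756.8$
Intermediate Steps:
$K = 29$ ($K = -3 + 32 = 29$)
$w{\left(a \right)} = 29$
$D{\left(Y \right)} = - 3 Y$ ($D{\left(Y \right)} = - (2 Y + Y) = - 3 Y$)
$R{\left(u,o \right)} = \frac{-110 + u}{-1564 + o}$
$D{\left(1919 \right)} + R{\left(w{\left(-13 \right)},B \right)} = \left(-3\right) 1919 + \frac{-110 + 29}{-1564 + 1094} = -5757 + \frac{1}{-470} \left(-81\right) = -5757 - - \frac{81}{470} = -5757 + \frac{81}{470} = - \frac{2705709}{470}$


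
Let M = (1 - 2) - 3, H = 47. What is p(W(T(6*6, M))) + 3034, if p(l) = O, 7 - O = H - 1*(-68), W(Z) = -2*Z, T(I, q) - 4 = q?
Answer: 2926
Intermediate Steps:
M = -4 (M = -1 - 3 = -4)
T(I, q) = 4 + q
O = -108 (O = 7 - (47 - 1*(-68)) = 7 - (47 + 68) = 7 - 1*115 = 7 - 115 = -108)
p(l) = -108
p(W(T(6*6, M))) + 3034 = -108 + 3034 = 2926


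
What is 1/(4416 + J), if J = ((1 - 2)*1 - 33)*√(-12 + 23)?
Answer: 1104/4872085 + 17*√11/9744170 ≈ 0.00023238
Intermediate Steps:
J = -34*√11 (J = (-1*1 - 33)*√11 = (-1 - 33)*√11 = -34*√11 ≈ -112.77)
1/(4416 + J) = 1/(4416 - 34*√11)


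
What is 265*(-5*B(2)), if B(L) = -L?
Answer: 2650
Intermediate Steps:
265*(-5*B(2)) = 265*(-(-5)*2) = 265*(-5*(-2)) = 265*10 = 2650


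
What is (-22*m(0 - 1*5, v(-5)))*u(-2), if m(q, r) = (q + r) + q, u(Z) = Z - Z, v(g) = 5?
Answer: 0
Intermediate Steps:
u(Z) = 0
m(q, r) = r + 2*q
(-22*m(0 - 1*5, v(-5)))*u(-2) = -22*(5 + 2*(0 - 1*5))*0 = -22*(5 + 2*(0 - 5))*0 = -22*(5 + 2*(-5))*0 = -22*(5 - 10)*0 = -22*(-5)*0 = 110*0 = 0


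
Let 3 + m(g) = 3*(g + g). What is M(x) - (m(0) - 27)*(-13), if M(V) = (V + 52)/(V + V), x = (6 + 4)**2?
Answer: -9731/25 ≈ -389.24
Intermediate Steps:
m(g) = -3 + 6*g (m(g) = -3 + 3*(g + g) = -3 + 3*(2*g) = -3 + 6*g)
x = 100 (x = 10**2 = 100)
M(V) = (52 + V)/(2*V) (M(V) = (52 + V)/((2*V)) = (52 + V)*(1/(2*V)) = (52 + V)/(2*V))
M(x) - (m(0) - 27)*(-13) = (1/2)*(52 + 100)/100 - ((-3 + 6*0) - 27)*(-13) = (1/2)*(1/100)*152 - ((-3 + 0) - 27)*(-13) = 19/25 - (-3 - 27)*(-13) = 19/25 - (-30)*(-13) = 19/25 - 1*390 = 19/25 - 390 = -9731/25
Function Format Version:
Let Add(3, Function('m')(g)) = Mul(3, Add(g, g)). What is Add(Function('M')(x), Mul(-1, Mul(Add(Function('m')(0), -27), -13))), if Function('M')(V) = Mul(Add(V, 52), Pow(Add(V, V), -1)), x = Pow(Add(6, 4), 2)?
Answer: Rational(-9731, 25) ≈ -389.24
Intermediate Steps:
Function('m')(g) = Add(-3, Mul(6, g)) (Function('m')(g) = Add(-3, Mul(3, Add(g, g))) = Add(-3, Mul(3, Mul(2, g))) = Add(-3, Mul(6, g)))
x = 100 (x = Pow(10, 2) = 100)
Function('M')(V) = Mul(Rational(1, 2), Pow(V, -1), Add(52, V)) (Function('M')(V) = Mul(Add(52, V), Pow(Mul(2, V), -1)) = Mul(Add(52, V), Mul(Rational(1, 2), Pow(V, -1))) = Mul(Rational(1, 2), Pow(V, -1), Add(52, V)))
Add(Function('M')(x), Mul(-1, Mul(Add(Function('m')(0), -27), -13))) = Add(Mul(Rational(1, 2), Pow(100, -1), Add(52, 100)), Mul(-1, Mul(Add(Add(-3, Mul(6, 0)), -27), -13))) = Add(Mul(Rational(1, 2), Rational(1, 100), 152), Mul(-1, Mul(Add(Add(-3, 0), -27), -13))) = Add(Rational(19, 25), Mul(-1, Mul(Add(-3, -27), -13))) = Add(Rational(19, 25), Mul(-1, Mul(-30, -13))) = Add(Rational(19, 25), Mul(-1, 390)) = Add(Rational(19, 25), -390) = Rational(-9731, 25)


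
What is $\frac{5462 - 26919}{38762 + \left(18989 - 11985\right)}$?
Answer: $- \frac{21457}{45766} \approx -0.46884$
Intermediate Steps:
$\frac{5462 - 26919}{38762 + \left(18989 - 11985\right)} = - \frac{21457}{38762 + \left(18989 - 11985\right)} = - \frac{21457}{38762 + 7004} = - \frac{21457}{45766}$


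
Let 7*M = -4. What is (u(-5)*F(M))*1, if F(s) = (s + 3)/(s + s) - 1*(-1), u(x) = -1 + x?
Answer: 27/4 ≈ 6.7500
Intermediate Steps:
M = -4/7 (M = (⅐)*(-4) = -4/7 ≈ -0.57143)
F(s) = 1 + (3 + s)/(2*s) (F(s) = (3 + s)/((2*s)) + 1 = (3 + s)*(1/(2*s)) + 1 = (3 + s)/(2*s) + 1 = 1 + (3 + s)/(2*s))
(u(-5)*F(M))*1 = ((-1 - 5)*(3*(1 - 4/7)/(2*(-4/7))))*1 = -9*(-7)*3/(4*7)*1 = -6*(-9/8)*1 = (27/4)*1 = 27/4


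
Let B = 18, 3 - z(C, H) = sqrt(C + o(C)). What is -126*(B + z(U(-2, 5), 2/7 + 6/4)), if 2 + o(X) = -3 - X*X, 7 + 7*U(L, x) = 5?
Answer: -2646 + 18*I*sqrt(263) ≈ -2646.0 + 291.91*I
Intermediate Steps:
U(L, x) = -2/7 (U(L, x) = -1 + (1/7)*5 = -1 + 5/7 = -2/7)
o(X) = -5 - X**2 (o(X) = -2 + (-3 - X*X) = -2 + (-3 - X**2) = -5 - X**2)
z(C, H) = 3 - sqrt(-5 + C - C**2) (z(C, H) = 3 - sqrt(C + (-5 - C**2)) = 3 - sqrt(-5 + C - C**2))
-126*(B + z(U(-2, 5), 2/7 + 6/4)) = -126*(18 + (3 - sqrt(-5 - 2/7 - (-2/7)**2))) = -126*(18 + (3 - sqrt(-5 - 2/7 - 1*4/49))) = -126*(18 + (3 - sqrt(-5 - 2/7 - 4/49))) = -126*(18 + (3 - sqrt(-263/49))) = -126*(18 + (3 - I*sqrt(263)/7)) = -126*(21 - I*sqrt(263)/7) = -2646 + 18*I*sqrt(263)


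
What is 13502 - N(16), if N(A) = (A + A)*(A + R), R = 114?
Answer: 9342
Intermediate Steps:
N(A) = 2*A*(114 + A) (N(A) = (A + A)*(A + 114) = (2*A)*(114 + A) = 2*A*(114 + A))
13502 - N(16) = 13502 - 2*16*(114 + 16) = 13502 - 2*16*130 = 13502 - 1*4160 = 13502 - 4160 = 9342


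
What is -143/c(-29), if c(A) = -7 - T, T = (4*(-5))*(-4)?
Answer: 143/87 ≈ 1.6437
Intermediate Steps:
T = 80 (T = -20*(-4) = 80)
c(A) = -87 (c(A) = -7 - 1*80 = -7 - 80 = -87)
-143/c(-29) = -143/(-87) = -143*(-1/87) = 143/87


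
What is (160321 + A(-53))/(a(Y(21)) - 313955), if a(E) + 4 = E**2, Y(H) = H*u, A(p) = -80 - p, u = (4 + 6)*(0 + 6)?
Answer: 160294/1273641 ≈ 0.12585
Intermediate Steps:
u = 60 (u = 10*6 = 60)
Y(H) = 60*H (Y(H) = H*60 = 60*H)
a(E) = -4 + E**2
(160321 + A(-53))/(a(Y(21)) - 313955) = (160321 + (-80 - 1*(-53)))/((-4 + (60*21)**2) - 313955) = (160321 + (-80 + 53))/((-4 + 1260**2) - 313955) = (160321 - 27)/((-4 + 1587600) - 313955) = 160294/(1587596 - 313955) = 160294/1273641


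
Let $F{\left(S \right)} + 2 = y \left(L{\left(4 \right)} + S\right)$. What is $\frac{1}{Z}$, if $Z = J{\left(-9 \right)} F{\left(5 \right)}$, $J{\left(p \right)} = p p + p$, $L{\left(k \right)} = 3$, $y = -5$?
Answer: $- \frac{1}{3024} \approx -0.00033069$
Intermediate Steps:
$F{\left(S \right)} = -17 - 5 S$ ($F{\left(S \right)} = -2 - 5 \left(3 + S\right) = -2 - \left(15 + 5 S\right) = -17 - 5 S$)
$J{\left(p \right)} = p + p^{2}$ ($J{\left(p \right)} = p^{2} + p = p + p^{2}$)
$Z = -3024$ ($Z = - 9 \left(1 - 9\right) \left(-17 - 25\right) = \left(-9\right) \left(-8\right) \left(-17 - 25\right) = 72 \left(-42\right) = -3024$)
$\frac{1}{Z} = \frac{1}{-3024} = - \frac{1}{3024}$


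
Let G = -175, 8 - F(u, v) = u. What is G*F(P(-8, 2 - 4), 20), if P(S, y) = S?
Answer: -2800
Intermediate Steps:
F(u, v) = 8 - u
G*F(P(-8, 2 - 4), 20) = -175*(8 - 1*(-8)) = -175*(8 + 8) = -175*16 = -2800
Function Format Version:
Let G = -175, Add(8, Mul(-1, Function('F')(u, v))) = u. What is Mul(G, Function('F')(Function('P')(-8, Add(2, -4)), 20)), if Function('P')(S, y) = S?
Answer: -2800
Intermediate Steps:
Function('F')(u, v) = Add(8, Mul(-1, u))
Mul(G, Function('F')(Function('P')(-8, Add(2, -4)), 20)) = Mul(-175, Add(8, Mul(-1, -8))) = Mul(-175, Add(8, 8)) = Mul(-175, 16) = -2800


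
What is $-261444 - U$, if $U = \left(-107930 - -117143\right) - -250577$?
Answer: $-521234$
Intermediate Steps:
$U = 259790$ ($U = \left(-107930 + 117143\right) + 250577 = 9213 + 250577 = 259790$)
$-261444 - U = -261444 - 259790 = -521234$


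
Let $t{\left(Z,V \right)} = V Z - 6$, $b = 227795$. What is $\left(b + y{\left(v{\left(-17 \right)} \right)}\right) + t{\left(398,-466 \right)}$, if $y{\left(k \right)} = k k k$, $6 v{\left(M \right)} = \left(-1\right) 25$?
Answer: $\frac{9125711}{216} \approx 42249.0$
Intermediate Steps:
$t{\left(Z,V \right)} = -6 + V Z$
$v{\left(M \right)} = - \frac{25}{6}$ ($v{\left(M \right)} = \frac{\left(-1\right) 25}{6} = \frac{1}{6} \left(-25\right) = - \frac{25}{6}$)
$y{\left(k \right)} = k^{3}$ ($y{\left(k \right)} = k^{2} k = k^{3}$)
$\left(b + y{\left(v{\left(-17 \right)} \right)}\right) + t{\left(398,-466 \right)} = \left(227795 + \left(- \frac{25}{6}\right)^{3}\right) - 185474 = \left(227795 - \frac{15625}{216}\right) - 185474 = \frac{49188095}{216} - 185474 = \frac{9125711}{216}$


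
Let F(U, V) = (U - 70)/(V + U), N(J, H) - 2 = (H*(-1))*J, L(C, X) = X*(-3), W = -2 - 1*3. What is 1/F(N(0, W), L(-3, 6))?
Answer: 4/17 ≈ 0.23529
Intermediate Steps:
W = -5 (W = -2 - 3 = -5)
L(C, X) = -3*X
N(J, H) = 2 - H*J (N(J, H) = 2 + (H*(-1))*J = 2 + (-H)*J = 2 - H*J)
F(U, V) = (-70 + U)/(U + V)
1/F(N(0, W), L(-3, 6)) = 1/((-70 + (2 - 1*(-5)*0))/((2 - 1*(-5)*0) - 3*6)) = 1/((-70 + (2 + 0))/((2 + 0) - 18)) = 1/((-70 + 2)/(2 - 18)) = 1/(-68/(-16)) = 1/(-1/16*(-68)) = 1/(17/4) = 4/17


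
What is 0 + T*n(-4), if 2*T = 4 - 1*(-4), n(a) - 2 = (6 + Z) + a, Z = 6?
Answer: 40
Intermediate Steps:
n(a) = 14 + a (n(a) = 2 + ((6 + 6) + a) = 2 + (12 + a) = 14 + a)
T = 4 (T = (4 - 1*(-4))/2 = (4 + 4)/2 = (1/2)*8 = 4)
0 + T*n(-4) = 0 + 4*(14 - 4) = 0 + 4*10 = 0 + 40 = 40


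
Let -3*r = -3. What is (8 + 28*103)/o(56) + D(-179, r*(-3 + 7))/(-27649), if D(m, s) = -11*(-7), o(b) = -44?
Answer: -19991074/304139 ≈ -65.730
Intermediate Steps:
r = 1 (r = -1/3*(-3) = 1)
D(m, s) = 77
(8 + 28*103)/o(56) + D(-179, r*(-3 + 7))/(-27649) = (8 + 28*103)/(-44) + 77/(-27649) = (8 + 2884)*(-1/44) + 77*(-1/27649) = 2892*(-1/44) - 77/27649 = -723/11 - 77/27649 = -19991074/304139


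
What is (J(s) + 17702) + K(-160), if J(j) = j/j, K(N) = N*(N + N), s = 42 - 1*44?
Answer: 68903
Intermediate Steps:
s = -2 (s = 42 - 44 = -2)
K(N) = 2*N² (K(N) = N*(2*N) = 2*N²)
J(j) = 1
(J(s) + 17702) + K(-160) = (1 + 17702) + 2*(-160)² = 17703 + 2*25600 = 17703 + 51200 = 68903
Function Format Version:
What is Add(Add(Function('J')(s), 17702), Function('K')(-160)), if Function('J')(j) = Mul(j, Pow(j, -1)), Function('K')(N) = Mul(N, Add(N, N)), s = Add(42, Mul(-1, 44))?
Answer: 68903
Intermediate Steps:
s = -2 (s = Add(42, -44) = -2)
Function('K')(N) = Mul(2, Pow(N, 2)) (Function('K')(N) = Mul(N, Mul(2, N)) = Mul(2, Pow(N, 2)))
Function('J')(j) = 1
Add(Add(Function('J')(s), 17702), Function('K')(-160)) = Add(Add(1, 17702), Mul(2, Pow(-160, 2))) = Add(17703, Mul(2, 25600)) = Add(17703, 51200) = 68903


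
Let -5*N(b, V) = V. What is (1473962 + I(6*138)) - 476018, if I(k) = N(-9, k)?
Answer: 4988892/5 ≈ 9.9778e+5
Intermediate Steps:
N(b, V) = -V/5
I(k) = -k/5
(1473962 + I(6*138)) - 476018 = (1473962 - 6*138/5) - 476018 = (1473962 - ⅕*828) - 476018 = (1473962 - 828/5) - 476018 = 7368982/5 - 476018 = 4988892/5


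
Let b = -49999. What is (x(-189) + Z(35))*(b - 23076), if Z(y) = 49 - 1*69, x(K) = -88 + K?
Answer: 21703275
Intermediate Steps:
Z(y) = -20 (Z(y) = 49 - 69 = -20)
(x(-189) + Z(35))*(b - 23076) = ((-88 - 189) - 20)*(-49999 - 23076) = (-277 - 20)*(-73075) = -297*(-73075) = 21703275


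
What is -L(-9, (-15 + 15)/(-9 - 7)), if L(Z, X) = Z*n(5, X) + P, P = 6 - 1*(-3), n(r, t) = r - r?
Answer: -9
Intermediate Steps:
n(r, t) = 0
P = 9 (P = 6 + 3 = 9)
L(Z, X) = 9 (L(Z, X) = Z*0 + 9 = 0 + 9 = 9)
-L(-9, (-15 + 15)/(-9 - 7)) = -1*9 = -9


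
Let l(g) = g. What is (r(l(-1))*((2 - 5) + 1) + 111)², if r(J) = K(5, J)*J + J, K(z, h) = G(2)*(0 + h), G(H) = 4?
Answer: 11025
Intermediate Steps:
K(z, h) = 4*h (K(z, h) = 4*(0 + h) = 4*h)
r(J) = J + 4*J² (r(J) = (4*J)*J + J = 4*J² + J = J + 4*J²)
(r(l(-1))*((2 - 5) + 1) + 111)² = ((-(1 + 4*(-1)))*((2 - 5) + 1) + 111)² = ((-(1 - 4))*(-3 + 1) + 111)² = (-1*(-3)*(-2) + 111)² = (3*(-2) + 111)² = (-6 + 111)² = 105² = 11025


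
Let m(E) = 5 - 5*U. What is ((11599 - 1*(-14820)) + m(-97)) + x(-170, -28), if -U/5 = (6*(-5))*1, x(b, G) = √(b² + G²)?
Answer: 25674 + 2*√7421 ≈ 25846.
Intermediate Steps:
x(b, G) = √(G² + b²)
U = 150 (U = -5*6*(-5) = -(-150) = -5*(-30) = 150)
m(E) = -745 (m(E) = 5 - 5*150 = 5 - 750 = -745)
((11599 - 1*(-14820)) + m(-97)) + x(-170, -28) = ((11599 - 1*(-14820)) - 745) + √((-28)² + (-170)²) = ((11599 + 14820) - 745) + √(784 + 28900) = (26419 - 745) + √29684 = 25674 + 2*√7421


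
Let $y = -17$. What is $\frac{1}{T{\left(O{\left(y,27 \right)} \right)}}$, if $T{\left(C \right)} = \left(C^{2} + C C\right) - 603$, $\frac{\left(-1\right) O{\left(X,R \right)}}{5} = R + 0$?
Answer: $\frac{1}{35847} \approx 2.7896 \cdot 10^{-5}$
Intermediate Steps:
$O{\left(X,R \right)} = - 5 R$ ($O{\left(X,R \right)} = - 5 \left(R + 0\right) = - 5 R$)
$T{\left(C \right)} = -603 + 2 C^{2}$ ($T{\left(C \right)} = \left(C^{2} + C^{2}\right) - 603 = 2 C^{2} - 603 = -603 + 2 C^{2}$)
$\frac{1}{T{\left(O{\left(y,27 \right)} \right)}} = \frac{1}{-603 + 2 \left(\left(-5\right) 27\right)^{2}} = \frac{1}{-603 + 2 \left(-135\right)^{2}} = \frac{1}{-603 + 2 \cdot 18225} = \frac{1}{-603 + 36450} = \frac{1}{35847}$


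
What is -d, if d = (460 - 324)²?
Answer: -18496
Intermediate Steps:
d = 18496 (d = 136² = 18496)
-d = -1*18496 = -18496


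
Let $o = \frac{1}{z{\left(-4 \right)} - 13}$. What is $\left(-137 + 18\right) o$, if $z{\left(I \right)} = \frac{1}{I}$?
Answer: $\frac{476}{53} \approx 8.9811$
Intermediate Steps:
$o = - \frac{4}{53}$ ($o = \frac{1}{\frac{1}{-4} - 13} = \frac{1}{- \frac{1}{4} - 13} = \frac{1}{- \frac{53}{4}} = - \frac{4}{53} \approx -0.075472$)
$\left(-137 + 18\right) o = \left(-137 + 18\right) \left(- \frac{4}{53}\right) = \left(-119\right) \left(- \frac{4}{53}\right) = \frac{476}{53}$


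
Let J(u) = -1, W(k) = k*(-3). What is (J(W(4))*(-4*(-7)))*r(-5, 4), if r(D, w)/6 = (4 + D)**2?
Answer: -168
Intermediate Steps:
W(k) = -3*k
r(D, w) = 6*(4 + D)**2
(J(W(4))*(-4*(-7)))*r(-5, 4) = (-(-4)*(-7))*(6*(4 - 5)**2) = (-1*28)*(6*(-1)**2) = -168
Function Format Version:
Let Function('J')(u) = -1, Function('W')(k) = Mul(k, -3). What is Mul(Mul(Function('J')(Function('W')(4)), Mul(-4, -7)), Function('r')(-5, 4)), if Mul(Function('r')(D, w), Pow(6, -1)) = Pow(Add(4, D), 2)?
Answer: -168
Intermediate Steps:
Function('W')(k) = Mul(-3, k)
Function('r')(D, w) = Mul(6, Pow(Add(4, D), 2))
Mul(Mul(Function('J')(Function('W')(4)), Mul(-4, -7)), Function('r')(-5, 4)) = Mul(Mul(-1, Mul(-4, -7)), Mul(6, Pow(Add(4, -5), 2))) = Mul(Mul(-1, 28), Mul(6, Pow(-1, 2))) = Mul(-28, Mul(6, 1)) = Mul(-28, 6) = -168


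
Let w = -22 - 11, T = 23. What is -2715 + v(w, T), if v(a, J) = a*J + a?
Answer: -3507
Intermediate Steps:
w = -33
v(a, J) = a + J*a (v(a, J) = J*a + a = a + J*a)
-2715 + v(w, T) = -2715 - 33*(1 + 23) = -2715 - 33*24 = -2715 - 792 = -3507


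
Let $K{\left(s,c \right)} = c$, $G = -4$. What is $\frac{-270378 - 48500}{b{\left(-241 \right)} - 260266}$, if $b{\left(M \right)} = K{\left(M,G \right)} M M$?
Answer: $\frac{22777}{35185} \approx 0.64735$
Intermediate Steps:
$b{\left(M \right)} = - 4 M^{2}$ ($b{\left(M \right)} = - 4 M M = - 4 M^{2}$)
$\frac{-270378 - 48500}{b{\left(-241 \right)} - 260266} = \frac{-270378 - 48500}{- 4 \left(-241\right)^{2} - 260266} = - \frac{318878}{\left(-4\right) 58081 - 260266} = - \frac{318878}{-232324 - 260266} = - \frac{318878}{-492590} = \left(-318878\right) \left(- \frac{1}{492590}\right) = \frac{22777}{35185}$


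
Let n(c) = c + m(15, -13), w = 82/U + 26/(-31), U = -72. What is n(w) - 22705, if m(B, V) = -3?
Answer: -25344335/1116 ≈ -22710.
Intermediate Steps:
w = -2207/1116 (w = 82/(-72) + 26/(-31) = 82*(-1/72) + 26*(-1/31) = -41/36 - 26/31 = -2207/1116 ≈ -1.9776)
n(c) = -3 + c (n(c) = c - 3 = -3 + c)
n(w) - 22705 = (-3 - 2207/1116) - 22705 = -5555/1116 - 22705 = -25344335/1116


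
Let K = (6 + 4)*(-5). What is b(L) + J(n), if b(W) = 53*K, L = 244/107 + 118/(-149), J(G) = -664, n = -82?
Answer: -3314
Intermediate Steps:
K = -50 (K = 10*(-5) = -50)
L = 23730/15943 (L = 244*(1/107) + 118*(-1/149) = 244/107 - 118/149 = 23730/15943 ≈ 1.4884)
b(W) = -2650 (b(W) = 53*(-50) = -2650)
b(L) + J(n) = -2650 - 664 = -3314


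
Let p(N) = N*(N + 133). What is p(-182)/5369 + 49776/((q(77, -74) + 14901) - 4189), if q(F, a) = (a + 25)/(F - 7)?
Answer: 39864914/6319667 ≈ 6.3081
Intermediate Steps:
q(F, a) = (25 + a)/(-7 + F)
p(N) = N*(133 + N)
p(-182)/5369 + 49776/((q(77, -74) + 14901) - 4189) = -182*(133 - 182)/5369 + 49776/(((25 - 74)/(-7 + 77) + 14901) - 4189) = -182*(-49)*(1/5369) + 49776/((-49/70 + 14901) - 4189) = 8918*(1/5369) + 49776/(((1/70)*(-49) + 14901) - 4189) = 98/59 + 49776/((-7/10 + 14901) - 4189) = 98/59 + 49776/(149003/10 - 4189) = 98/59 + 49776/(107113/10) = 98/59 + 49776*(10/107113) = 98/59 + 497760/107113 = 39864914/6319667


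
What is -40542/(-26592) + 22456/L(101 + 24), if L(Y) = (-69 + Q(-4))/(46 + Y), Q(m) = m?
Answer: -17018280371/323536 ≈ -52601.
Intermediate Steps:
L(Y) = -73/(46 + Y) (L(Y) = (-69 - 4)/(46 + Y) = -73/(46 + Y))
-40542/(-26592) + 22456/L(101 + 24) = -40542/(-26592) + 22456/((-73/(46 + (101 + 24)))) = -40542*(-1/26592) + 22456/((-73/(46 + 125))) = 6757/4432 + 22456/((-73/171)) = 6757/4432 + 22456/((-73*1/171)) = 6757/4432 + 22456/(-73/171) = 6757/4432 + 22456*(-171/73) = 6757/4432 - 3839976/73 = -17018280371/323536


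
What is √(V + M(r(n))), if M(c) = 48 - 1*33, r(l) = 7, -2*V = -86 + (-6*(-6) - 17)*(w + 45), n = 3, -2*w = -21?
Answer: I*√1877/2 ≈ 21.662*I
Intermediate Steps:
w = 21/2 (w = -½*(-21) = 21/2 ≈ 10.500)
V = -1937/4 (V = -(-86 + (-6*(-6) - 17)*(21/2 + 45))/2 = -(-86 + (36 - 17)*(111/2))/2 = -(-86 + 19*(111/2))/2 = -(-86 + 2109/2)/2 = -½*1937/2 = -1937/4 ≈ -484.25)
M(c) = 15 (M(c) = 48 - 33 = 15)
√(V + M(r(n))) = √(-1937/4 + 15) = √(-1877/4) = I*√1877/2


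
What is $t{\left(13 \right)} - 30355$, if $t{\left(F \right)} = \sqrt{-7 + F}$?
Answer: $-30355 + \sqrt{6} \approx -30353.0$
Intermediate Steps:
$t{\left(13 \right)} - 30355 = \sqrt{-7 + 13} - 30355 = \sqrt{6} - 30355 = -30355 + \sqrt{6}$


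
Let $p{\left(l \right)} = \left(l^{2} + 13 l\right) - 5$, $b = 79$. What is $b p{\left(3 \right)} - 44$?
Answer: $3353$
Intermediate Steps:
$p{\left(l \right)} = -5 + l^{2} + 13 l$
$b p{\left(3 \right)} - 44 = 79 \left(-5 + 3^{2} + 13 \cdot 3\right) - 44 = 79 \left(-5 + 9 + 39\right) - 44 = 79 \cdot 43 - 44 = 3397 - 44 = 3353$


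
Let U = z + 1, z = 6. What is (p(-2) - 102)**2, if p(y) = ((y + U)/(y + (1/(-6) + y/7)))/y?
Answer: 108180801/10609 ≈ 10197.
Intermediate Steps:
U = 7 (U = 6 + 1 = 7)
p(y) = (7 + y)/(y*(-1/6 + 8*y/7)) (p(y) = ((y + 7)/(y + (1/(-6) + y/7)))/y = ((7 + y)/(y + (1*(-1/6) + y*(1/7))))/y = ((7 + y)/(y + (-1/6 + y/7)))/y = ((7 + y)/(-1/6 + 8*y/7))/y = (7 + y)/(y*(-1/6 + 8*y/7)))
(p(-2) - 102)**2 = (42*(7 - 2)/(-2*(-7 + 48*(-2))) - 102)**2 = (42*(-1/2)*5/(-7 - 96) - 102)**2 = (42*(-1/2)*5/(-103) - 102)**2 = (42*(-1/2)*(-1/103)*5 - 102)**2 = (105/103 - 102)**2 = (-10401/103)**2 = 108180801/10609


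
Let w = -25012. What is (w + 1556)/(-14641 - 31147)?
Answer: 5864/11447 ≈ 0.51227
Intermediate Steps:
(w + 1556)/(-14641 - 31147) = (-25012 + 1556)/(-14641 - 31147) = -23456/(-45788) = -23456*(-1/45788) = 5864/11447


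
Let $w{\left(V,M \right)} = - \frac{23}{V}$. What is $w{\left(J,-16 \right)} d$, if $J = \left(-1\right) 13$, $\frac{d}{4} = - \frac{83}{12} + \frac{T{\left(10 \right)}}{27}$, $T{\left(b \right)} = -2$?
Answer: $- \frac{17365}{351} \approx -49.473$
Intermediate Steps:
$d = - \frac{755}{27}$ ($d = 4 \left(- \frac{83}{12} - \frac{2}{27}\right) = 4 \left(- \frac{755}{108}\right) = - \frac{755}{27} \approx -27.963$)
$J = -13$
$w{\left(J,-16 \right)} d = - \frac{23}{-13} \left(- \frac{755}{27}\right) = \left(-23\right) \left(- \frac{1}{13}\right) \left(- \frac{755}{27}\right) = \frac{23}{13} \left(- \frac{755}{27}\right) = - \frac{17365}{351}$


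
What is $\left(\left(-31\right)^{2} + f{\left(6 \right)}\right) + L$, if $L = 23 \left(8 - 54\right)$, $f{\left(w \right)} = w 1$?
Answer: $-91$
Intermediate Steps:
$f{\left(w \right)} = w$
$L = -1058$ ($L = 23 \left(-46\right) = -1058$)
$\left(\left(-31\right)^{2} + f{\left(6 \right)}\right) + L = \left(\left(-31\right)^{2} + 6\right) - 1058 = \left(961 + 6\right) - 1058 = 967 - 1058 = -91$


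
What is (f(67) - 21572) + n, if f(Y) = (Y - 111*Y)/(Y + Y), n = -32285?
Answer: -53912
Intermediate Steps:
f(Y) = -55 (f(Y) = (-110*Y)/((2*Y)) = (-110*Y)*(1/(2*Y)) = -55)
(f(67) - 21572) + n = (-55 - 21572) - 32285 = -21627 - 32285 = -53912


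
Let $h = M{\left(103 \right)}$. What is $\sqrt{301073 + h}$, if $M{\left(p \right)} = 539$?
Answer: $2 \sqrt{75403} \approx 549.19$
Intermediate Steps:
$h = 539$
$\sqrt{301073 + h} = \sqrt{301073 + 539} = \sqrt{301612} = 2 \sqrt{75403}$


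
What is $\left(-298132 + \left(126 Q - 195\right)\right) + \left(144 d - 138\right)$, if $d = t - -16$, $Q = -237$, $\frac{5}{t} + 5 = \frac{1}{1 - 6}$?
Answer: $- \frac{4240099}{13} \approx -3.2616 \cdot 10^{5}$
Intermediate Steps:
$t = - \frac{25}{26}$ ($t = \frac{5}{-5 + \frac{1}{1 - 6}} = \frac{5}{-5 + \frac{1}{-5}} = \frac{5}{-5 - \frac{1}{5}} = \frac{5}{- \frac{26}{5}} = 5 \left(- \frac{5}{26}\right) = - \frac{25}{26} \approx -0.96154$)
$d = \frac{391}{26}$ ($d = - \frac{25}{26} - -16 = - \frac{25}{26} + 16 = \frac{391}{26} \approx 15.038$)
$\left(-298132 + \left(126 Q - 195\right)\right) + \left(144 d - 138\right) = \left(-298132 + \left(126 \left(-237\right) - 195\right)\right) + \left(144 \cdot \frac{391}{26} - 138\right) = \left(-298132 - 30057\right) + \left(\frac{28152}{13} - 138\right) = \left(-298132 - 30057\right) + \frac{26358}{13} = -328189 + \frac{26358}{13} = - \frac{4240099}{13}$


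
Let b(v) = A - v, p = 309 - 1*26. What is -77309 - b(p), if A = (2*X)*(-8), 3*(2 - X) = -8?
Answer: -230854/3 ≈ -76951.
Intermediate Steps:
X = 14/3 (X = 2 - ⅓*(-8) = 2 + 8/3 = 14/3 ≈ 4.6667)
A = -224/3 (A = (2*(14/3))*(-8) = (28/3)*(-8) = -224/3 ≈ -74.667)
p = 283 (p = 309 - 26 = 283)
b(v) = -224/3 - v
-77309 - b(p) = -77309 - (-224/3 - 1*283) = -77309 - (-224/3 - 283) = -77309 - 1*(-1073/3) = -77309 + 1073/3 = -230854/3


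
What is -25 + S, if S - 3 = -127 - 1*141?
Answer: -290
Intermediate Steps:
S = -265 (S = 3 + (-127 - 1*141) = 3 + (-127 - 141) = 3 - 268 = -265)
-25 + S = -25 - 265 = -290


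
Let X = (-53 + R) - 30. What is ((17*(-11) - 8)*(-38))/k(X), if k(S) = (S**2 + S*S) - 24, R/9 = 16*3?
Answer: 3705/121789 ≈ 0.030421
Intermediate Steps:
R = 432 (R = 9*(16*3) = 9*48 = 432)
X = 349 (X = (-53 + 432) - 30 = 379 - 30 = 349)
k(S) = -24 + 2*S**2 (k(S) = (S**2 + S**2) - 24 = 2*S**2 - 24 = -24 + 2*S**2)
((17*(-11) - 8)*(-38))/k(X) = ((17*(-11) - 8)*(-38))/(-24 + 2*349**2) = ((-187 - 8)*(-38))/(-24 + 2*121801) = (-195*(-38))/(-24 + 243602) = 7410/243578 = 7410*(1/243578) = 3705/121789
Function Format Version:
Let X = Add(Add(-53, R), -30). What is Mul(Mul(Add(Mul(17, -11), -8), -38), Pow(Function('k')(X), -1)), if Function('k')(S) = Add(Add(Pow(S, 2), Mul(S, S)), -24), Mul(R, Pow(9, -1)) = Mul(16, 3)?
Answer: Rational(3705, 121789) ≈ 0.030421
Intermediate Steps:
R = 432 (R = Mul(9, Mul(16, 3)) = Mul(9, 48) = 432)
X = 349 (X = Add(Add(-53, 432), -30) = Add(379, -30) = 349)
Function('k')(S) = Add(-24, Mul(2, Pow(S, 2))) (Function('k')(S) = Add(Add(Pow(S, 2), Pow(S, 2)), -24) = Add(Mul(2, Pow(S, 2)), -24) = Add(-24, Mul(2, Pow(S, 2))))
Mul(Mul(Add(Mul(17, -11), -8), -38), Pow(Function('k')(X), -1)) = Mul(Mul(Add(Mul(17, -11), -8), -38), Pow(Add(-24, Mul(2, Pow(349, 2))), -1)) = Mul(Mul(Add(-187, -8), -38), Pow(Add(-24, Mul(2, 121801)), -1)) = Mul(Mul(-195, -38), Pow(Add(-24, 243602), -1)) = Mul(7410, Pow(243578, -1)) = Mul(7410, Rational(1, 243578)) = Rational(3705, 121789)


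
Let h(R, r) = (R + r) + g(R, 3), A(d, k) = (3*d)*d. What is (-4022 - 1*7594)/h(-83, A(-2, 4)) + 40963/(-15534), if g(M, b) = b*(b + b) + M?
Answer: 21858997/264078 ≈ 82.775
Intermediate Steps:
g(M, b) = M + 2*b² (g(M, b) = b*(2*b) + M = 2*b² + M = M + 2*b²)
A(d, k) = 3*d²
h(R, r) = 18 + r + 2*R (h(R, r) = (R + r) + (R + 2*3²) = (R + r) + (R + 2*9) = (R + r) + (R + 18) = (R + r) + (18 + R) = 18 + r + 2*R)
(-4022 - 1*7594)/h(-83, A(-2, 4)) + 40963/(-15534) = (-4022 - 1*7594)/(18 + 3*(-2)² + 2*(-83)) + 40963/(-15534) = (-4022 - 7594)/(18 + 3*4 - 166) + 40963*(-1/15534) = -11616/(18 + 12 - 166) - 40963/15534 = -11616/(-136) - 40963/15534 = -11616*(-1/136) - 40963/15534 = 1452/17 - 40963/15534 = 21858997/264078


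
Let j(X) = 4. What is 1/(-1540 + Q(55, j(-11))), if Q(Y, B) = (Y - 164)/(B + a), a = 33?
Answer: -37/57089 ≈ -0.00064811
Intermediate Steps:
Q(Y, B) = (-164 + Y)/(33 + B) (Q(Y, B) = (Y - 164)/(B + 33) = (-164 + Y)/(33 + B))
1/(-1540 + Q(55, j(-11))) = 1/(-1540 + (-164 + 55)/(33 + 4)) = 1/(-1540 - 109/37) = 1/(-57089/37) = -37/57089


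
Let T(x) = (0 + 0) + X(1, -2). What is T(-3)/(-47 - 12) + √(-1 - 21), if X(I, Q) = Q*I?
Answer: 2/59 + I*√22 ≈ 0.033898 + 4.6904*I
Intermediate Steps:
X(I, Q) = I*Q
T(x) = -2 (T(x) = (0 + 0) + 1*(-2) = 0 - 2 = -2)
T(-3)/(-47 - 12) + √(-1 - 21) = -2/(-47 - 12) + √(-1 - 21) = -2/(-59) + √(-22) = -2*(-1/59) + I*√22 = 2/59 + I*√22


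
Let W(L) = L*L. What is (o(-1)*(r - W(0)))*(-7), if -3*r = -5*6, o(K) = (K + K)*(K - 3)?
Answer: -560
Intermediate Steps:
W(L) = L**2
o(K) = 2*K*(-3 + K) (o(K) = (2*K)*(-3 + K) = 2*K*(-3 + K))
r = 10 (r = -(-5)*6/3 = -1/3*(-30) = 10)
(o(-1)*(r - W(0)))*(-7) = ((2*(-1)*(-3 - 1))*(10 - 1*0**2))*(-7) = ((2*(-1)*(-4))*(10 - 1*0))*(-7) = (8*(10 + 0))*(-7) = (8*10)*(-7) = 80*(-7) = -560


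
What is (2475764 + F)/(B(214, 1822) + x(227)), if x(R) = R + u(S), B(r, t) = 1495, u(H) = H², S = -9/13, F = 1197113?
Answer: 620716213/291099 ≈ 2132.3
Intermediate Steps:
S = -9/13 (S = -9*1/13 = -9/13 ≈ -0.69231)
x(R) = 81/169 + R (x(R) = R + (-9/13)² = R + 81/169 = 81/169 + R)
(2475764 + F)/(B(214, 1822) + x(227)) = (2475764 + 1197113)/(1495 + (81/169 + 227)) = 3672877/(1495 + 38444/169) = 3672877/(291099/169) = 3672877*(169/291099) = 620716213/291099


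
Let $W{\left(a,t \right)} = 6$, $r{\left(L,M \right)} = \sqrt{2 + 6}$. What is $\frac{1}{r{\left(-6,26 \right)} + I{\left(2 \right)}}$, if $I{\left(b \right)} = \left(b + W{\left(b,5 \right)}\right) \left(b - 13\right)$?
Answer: $- \frac{11}{967} - \frac{\sqrt{2}}{3868} \approx -0.011741$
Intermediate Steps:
$r{\left(L,M \right)} = 2 \sqrt{2}$ ($r{\left(L,M \right)} = \sqrt{8} = 2 \sqrt{2}$)
$I{\left(b \right)} = \left(-13 + b\right) \left(6 + b\right)$ ($I{\left(b \right)} = \left(b + 6\right) \left(b - 13\right) = \left(6 + b\right) \left(-13 + b\right) = \left(-13 + b\right) \left(6 + b\right)$)
$\frac{1}{r{\left(-6,26 \right)} + I{\left(2 \right)}} = \frac{1}{2 \sqrt{2} - \left(92 - 4\right)} = \frac{1}{2 \sqrt{2} - 88} = \frac{1}{-88 + 2 \sqrt{2}}$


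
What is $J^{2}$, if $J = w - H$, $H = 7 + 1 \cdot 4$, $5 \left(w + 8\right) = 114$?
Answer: $\frac{361}{25} \approx 14.44$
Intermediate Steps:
$w = \frac{74}{5}$ ($w = -8 + \frac{1}{5} \cdot 114 = -8 + \frac{114}{5} = \frac{74}{5} \approx 14.8$)
$H = 11$ ($H = 7 + 4 = 11$)
$J = \frac{19}{5}$ ($J = \frac{74}{5} - 11 = \frac{19}{5} \approx 3.8$)
$J^{2} = \left(\frac{19}{5}\right)^{2} = \frac{361}{25}$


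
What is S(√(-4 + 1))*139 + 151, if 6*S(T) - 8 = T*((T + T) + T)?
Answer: 767/6 ≈ 127.83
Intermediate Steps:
S(T) = 4/3 + T²/2 (S(T) = 4/3 + (T*((T + T) + T))/6 = 4/3 + (T*(2*T + T))/6 = 4/3 + (T*(3*T))/6 = 4/3 + (3*T²)/6 = 4/3 + T²/2)
S(√(-4 + 1))*139 + 151 = (4/3 + (√(-4 + 1))²/2)*139 + 151 = (4/3 + (√(-3))²/2)*139 + 151 = (4/3 + (I*√3)²/2)*139 + 151 = (4/3 + (½)*(-3))*139 + 151 = (4/3 - 3/2)*139 + 151 = -⅙*139 + 151 = -139/6 + 151 = 767/6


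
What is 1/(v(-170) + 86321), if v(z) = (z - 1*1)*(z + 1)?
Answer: 1/115220 ≈ 8.6791e-6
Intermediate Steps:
v(z) = (1 + z)*(-1 + z) (v(z) = (z - 1)*(1 + z) = (-1 + z)*(1 + z) = (1 + z)*(-1 + z))
1/(v(-170) + 86321) = 1/((-1 + (-170)**2) + 86321) = 1/((-1 + 28900) + 86321) = 1/(28899 + 86321) = 1/115220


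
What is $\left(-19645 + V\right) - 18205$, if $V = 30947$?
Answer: $-6903$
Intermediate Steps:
$\left(-19645 + V\right) - 18205 = \left(-19645 + 30947\right) - 18205 = 11302 - 18205 = -6903$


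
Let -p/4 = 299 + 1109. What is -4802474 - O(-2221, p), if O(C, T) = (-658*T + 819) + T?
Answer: -8503517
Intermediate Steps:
p = -5632 (p = -4*(299 + 1109) = -4*1408 = -5632)
O(C, T) = 819 - 657*T (O(C, T) = (819 - 658*T) + T = 819 - 657*T)
-4802474 - O(-2221, p) = -4802474 - (819 - 657*(-5632)) = -4802474 - (819 + 3700224) = -4802474 - 1*3701043 = -4802474 - 3701043 = -8503517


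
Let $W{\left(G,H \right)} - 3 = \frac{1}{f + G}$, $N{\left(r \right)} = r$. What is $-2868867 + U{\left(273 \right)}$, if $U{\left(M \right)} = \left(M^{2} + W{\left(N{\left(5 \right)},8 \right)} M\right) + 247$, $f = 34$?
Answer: $-2793265$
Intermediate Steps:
$W{\left(G,H \right)} = 3 + \frac{1}{34 + G}$
$U{\left(M \right)} = 247 + M^{2} + \frac{118 M}{39}$ ($U{\left(M \right)} = \left(M^{2} + \frac{103 + 3 \cdot 5}{34 + 5} M\right) + 247 = \left(M^{2} + \frac{103 + 15}{39} M\right) + 247 = \left(M^{2} + \frac{1}{39} \cdot 118 M\right) + 247 = \left(M^{2} + \frac{118 M}{39}\right) + 247 = 247 + M^{2} + \frac{118 M}{39}$)
$-2868867 + U{\left(273 \right)} = -2868867 + \left(247 + 273^{2} + \frac{118}{39} \cdot 273\right) = -2868867 + \left(247 + 74529 + 826\right) = -2868867 + 75602 = -2793265$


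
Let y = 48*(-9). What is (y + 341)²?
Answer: 8281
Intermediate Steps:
y = -432
(y + 341)² = (-432 + 341)² = (-91)² = 8281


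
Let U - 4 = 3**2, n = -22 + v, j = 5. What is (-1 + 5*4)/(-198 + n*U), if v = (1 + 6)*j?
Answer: -19/29 ≈ -0.65517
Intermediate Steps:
v = 35 (v = (1 + 6)*5 = 7*5 = 35)
n = 13 (n = -22 + 35 = 13)
U = 13 (U = 4 + 3**2 = 4 + 9 = 13)
(-1 + 5*4)/(-198 + n*U) = (-1 + 5*4)/(-198 + 13*13) = (-1 + 20)/(-198 + 169) = 19/(-29) = 19*(-1/29) = -19/29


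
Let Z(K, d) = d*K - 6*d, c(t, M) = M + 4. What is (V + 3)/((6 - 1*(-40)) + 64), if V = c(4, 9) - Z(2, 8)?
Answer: 24/55 ≈ 0.43636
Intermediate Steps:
c(t, M) = 4 + M
Z(K, d) = -6*d + K*d (Z(K, d) = K*d - 6*d = -6*d + K*d)
V = 45 (V = (4 + 9) - 8*(-6 + 2) = 13 - 8*(-4) = 13 - 1*(-32) = 13 + 32 = 45)
(V + 3)/((6 - 1*(-40)) + 64) = (45 + 3)/((6 - 1*(-40)) + 64) = 48/((6 + 40) + 64) = 48/(46 + 64) = 48/110 = (1/110)*48 = 24/55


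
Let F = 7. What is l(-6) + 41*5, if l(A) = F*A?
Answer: 163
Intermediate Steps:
l(A) = 7*A
l(-6) + 41*5 = 7*(-6) + 41*5 = -42 + 205 = 163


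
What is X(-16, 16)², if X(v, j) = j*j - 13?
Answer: 59049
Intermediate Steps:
X(v, j) = -13 + j² (X(v, j) = j² - 13 = -13 + j²)
X(-16, 16)² = (-13 + 16²)² = (-13 + 256)² = 243² = 59049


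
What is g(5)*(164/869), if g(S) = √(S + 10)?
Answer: 164*√15/869 ≈ 0.73092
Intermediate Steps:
g(S) = √(10 + S)
g(5)*(164/869) = √(10 + 5)*(164/869) = √15*(164*(1/869)) = √15*(164/869) = 164*√15/869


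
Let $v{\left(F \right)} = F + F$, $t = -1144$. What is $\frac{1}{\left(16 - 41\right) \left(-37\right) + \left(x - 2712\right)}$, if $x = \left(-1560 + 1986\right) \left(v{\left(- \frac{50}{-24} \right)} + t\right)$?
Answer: $- \frac{1}{487356} \approx -2.0519 \cdot 10^{-6}$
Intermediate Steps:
$v{\left(F \right)} = 2 F$
$x = -485569$ ($x = \left(-1560 + 1986\right) \left(2 \left(- \frac{50}{-24}\right) - 1144\right) = 426 \left(2 \left(\left(-50\right) \left(- \frac{1}{24}\right)\right) - 1144\right) = 426 \left(2 \cdot \frac{25}{12} - 1144\right) = 426 \left(\frac{25}{6} - 1144\right) = 426 \left(- \frac{6839}{6}\right) = -485569$)
$\frac{1}{\left(16 - 41\right) \left(-37\right) + \left(x - 2712\right)} = \frac{1}{\left(16 - 41\right) \left(-37\right) - 488281} = \frac{1}{\left(-25\right) \left(-37\right) - 488281} = \frac{1}{925 - 488281} = \frac{1}{-487356} = - \frac{1}{487356}$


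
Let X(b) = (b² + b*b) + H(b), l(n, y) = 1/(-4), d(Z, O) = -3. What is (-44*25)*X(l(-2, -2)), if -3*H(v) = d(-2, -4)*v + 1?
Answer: 3025/6 ≈ 504.17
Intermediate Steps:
l(n, y) = -¼
H(v) = -⅓ + v (H(v) = -(-3*v + 1)/3 = -(1 - 3*v)/3 = -⅓ + v)
X(b) = -⅓ + b + 2*b² (X(b) = (b² + b*b) + (-⅓ + b) = (b² + b²) + (-⅓ + b) = 2*b² + (-⅓ + b) = -⅓ + b + 2*b²)
(-44*25)*X(l(-2, -2)) = (-44*25)*(-⅓ - ¼ + 2*(-¼)²) = -1100*(-⅓ - ¼ + 2*(1/16)) = -1100*(-⅓ - ¼ + ⅛) = -1100*(-11/24) = 3025/6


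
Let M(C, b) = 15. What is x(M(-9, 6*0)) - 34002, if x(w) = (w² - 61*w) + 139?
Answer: -34553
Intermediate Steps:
x(w) = 139 + w² - 61*w
x(M(-9, 6*0)) - 34002 = (139 + 15² - 61*15) - 34002 = (139 + 225 - 915) - 34002 = -551 - 34002 = -34553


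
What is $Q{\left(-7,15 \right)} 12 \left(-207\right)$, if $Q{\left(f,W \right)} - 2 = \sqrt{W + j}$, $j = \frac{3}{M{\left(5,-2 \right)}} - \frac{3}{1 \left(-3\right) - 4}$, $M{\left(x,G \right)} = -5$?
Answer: $-4968 - \frac{2484 \sqrt{18165}}{35} \approx -14533.0$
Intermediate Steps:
$j = - \frac{6}{35}$ ($j = \frac{3}{-5} - \frac{3}{1 \left(-3\right) - 4} = 3 \left(- \frac{1}{5}\right) - \frac{3}{-3 - 4} = - \frac{3}{5} - \frac{3}{-7} = - \frac{3}{5} - - \frac{3}{7} = - \frac{3}{5} + \frac{3}{7} = - \frac{6}{35} \approx -0.17143$)
$Q{\left(f,W \right)} = 2 + \sqrt{- \frac{6}{35} + W}$ ($Q{\left(f,W \right)} = 2 + \sqrt{W - \frac{6}{35}} = 2 + \sqrt{- \frac{6}{35} + W}$)
$Q{\left(-7,15 \right)} 12 \left(-207\right) = \left(2 + \frac{\sqrt{-210 + 1225 \cdot 15}}{35}\right) 12 \left(-207\right) = \left(2 + \frac{\sqrt{-210 + 18375}}{35}\right) 12 \left(-207\right) = \left(2 + \frac{\sqrt{18165}}{35}\right) 12 \left(-207\right) = \left(24 + \frac{12 \sqrt{18165}}{35}\right) \left(-207\right) = -4968 - \frac{2484 \sqrt{18165}}{35}$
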